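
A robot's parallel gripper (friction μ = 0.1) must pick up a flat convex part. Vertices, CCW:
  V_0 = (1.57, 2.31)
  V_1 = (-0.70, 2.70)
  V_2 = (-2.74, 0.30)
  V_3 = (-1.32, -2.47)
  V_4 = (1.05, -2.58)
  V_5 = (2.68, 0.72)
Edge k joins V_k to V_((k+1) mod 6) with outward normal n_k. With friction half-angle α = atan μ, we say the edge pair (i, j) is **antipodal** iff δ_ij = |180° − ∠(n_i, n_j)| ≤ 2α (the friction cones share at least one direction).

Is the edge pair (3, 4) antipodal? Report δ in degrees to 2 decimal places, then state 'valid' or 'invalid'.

α = atan 0.1 = 5.71°;  2α = 11.42°
edge 3: e_3 = (+2.37, -0.11);  n_3 = (-0.0464, -0.9989)
edge 4: e_4 = (+1.63, +3.30);  n_4 = (+0.8966, -0.4429)
∠(n_3, n_4) = 66.37°
δ = |180° − 66.37°| = 113.63°
113.63° > 2α = 11.42°  →  invalid

δ = 113.63°, invalid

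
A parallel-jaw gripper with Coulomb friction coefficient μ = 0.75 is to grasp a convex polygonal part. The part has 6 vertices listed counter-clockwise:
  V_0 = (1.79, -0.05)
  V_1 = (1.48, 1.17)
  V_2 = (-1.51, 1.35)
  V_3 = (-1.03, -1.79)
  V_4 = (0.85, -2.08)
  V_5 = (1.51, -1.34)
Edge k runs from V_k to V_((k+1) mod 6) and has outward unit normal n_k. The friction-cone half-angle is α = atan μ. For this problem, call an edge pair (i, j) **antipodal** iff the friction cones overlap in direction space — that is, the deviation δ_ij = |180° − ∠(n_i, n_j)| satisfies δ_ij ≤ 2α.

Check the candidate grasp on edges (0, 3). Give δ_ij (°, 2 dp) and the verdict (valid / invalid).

δ = 66.97°, valid

α = atan 0.75 = 36.87°;  2α = 73.74°
edge 0: e_0 = (-0.31, +1.22);  n_0 = (+0.9692, +0.2463)
edge 3: e_3 = (+1.88, -0.29);  n_3 = (-0.1525, -0.9883)
∠(n_0, n_3) = 113.03°
δ = |180° − 113.03°| = 66.97°
66.97° ≤ 2α = 73.74°  →  valid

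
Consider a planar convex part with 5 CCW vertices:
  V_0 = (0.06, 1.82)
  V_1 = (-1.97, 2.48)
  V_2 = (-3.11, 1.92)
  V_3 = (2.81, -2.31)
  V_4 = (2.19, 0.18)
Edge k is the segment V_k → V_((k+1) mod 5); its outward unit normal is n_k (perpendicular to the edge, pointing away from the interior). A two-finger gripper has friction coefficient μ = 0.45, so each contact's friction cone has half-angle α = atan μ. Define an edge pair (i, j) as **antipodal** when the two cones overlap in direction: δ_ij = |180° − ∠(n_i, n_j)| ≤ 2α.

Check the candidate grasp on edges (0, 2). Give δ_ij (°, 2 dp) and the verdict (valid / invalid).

δ = 17.54°, valid

α = atan 0.45 = 24.23°;  2α = 48.46°
edge 0: e_0 = (-2.03, +0.66);  n_0 = (+0.3092, +0.9510)
edge 2: e_2 = (+5.92, -4.23);  n_2 = (-0.5814, -0.8136)
∠(n_0, n_2) = 162.46°
δ = |180° − 162.46°| = 17.54°
17.54° ≤ 2α = 48.46°  →  valid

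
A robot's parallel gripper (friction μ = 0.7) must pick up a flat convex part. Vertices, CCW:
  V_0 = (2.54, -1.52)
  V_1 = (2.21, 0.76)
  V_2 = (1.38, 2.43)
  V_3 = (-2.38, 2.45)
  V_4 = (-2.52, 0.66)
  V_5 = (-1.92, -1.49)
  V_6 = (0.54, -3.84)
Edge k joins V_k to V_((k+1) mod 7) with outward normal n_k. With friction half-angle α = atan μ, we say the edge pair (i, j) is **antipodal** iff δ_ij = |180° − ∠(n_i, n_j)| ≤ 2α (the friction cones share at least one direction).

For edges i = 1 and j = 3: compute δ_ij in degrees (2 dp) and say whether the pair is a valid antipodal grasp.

δ = 30.90°, valid

α = atan 0.7 = 34.99°;  2α = 69.98°
edge 1: e_1 = (-0.83, +1.67);  n_1 = (+0.8955, +0.4451)
edge 3: e_3 = (-0.14, -1.79);  n_3 = (-0.9970, +0.0780)
∠(n_1, n_3) = 149.10°
δ = |180° − 149.10°| = 30.90°
30.90° ≤ 2α = 69.98°  →  valid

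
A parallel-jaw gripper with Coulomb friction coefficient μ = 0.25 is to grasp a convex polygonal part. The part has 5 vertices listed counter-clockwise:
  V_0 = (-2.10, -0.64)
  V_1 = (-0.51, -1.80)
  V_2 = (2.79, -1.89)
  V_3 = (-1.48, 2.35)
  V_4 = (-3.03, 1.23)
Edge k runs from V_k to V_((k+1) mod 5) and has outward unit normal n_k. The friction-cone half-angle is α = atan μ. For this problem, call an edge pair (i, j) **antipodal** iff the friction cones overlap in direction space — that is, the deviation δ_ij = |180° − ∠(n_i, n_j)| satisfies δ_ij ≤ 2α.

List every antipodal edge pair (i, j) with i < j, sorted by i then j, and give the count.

count = 2; pairs: (0,2), (2,4)

α = atan 0.25 = 14.04°;  2α = 28.07°
n_0 = (-0.5894, -0.8079)
n_1 = (-0.0273, -0.9996)
n_2 = (+0.7046, +0.7096)
n_3 = (-0.5857, +0.8105)
n_4 = (-0.8954, -0.4453)
  (0,1): δ = 145.45°  ·
  (0,2): δ = 8.69°  ✓
  (0,3): δ = 71.96°  ·
  (0,4): δ = 152.56°  ·
  (1,2): δ = 43.24°  ·
  (1,3): δ = 37.41°  ·
  (1,4): δ = 118.00°  ·
  (2,3): δ = 99.35°  ·
  (2,4): δ = 18.76°  ✓
  (3,4): δ = 99.41°  ·
antipodal pairs: 2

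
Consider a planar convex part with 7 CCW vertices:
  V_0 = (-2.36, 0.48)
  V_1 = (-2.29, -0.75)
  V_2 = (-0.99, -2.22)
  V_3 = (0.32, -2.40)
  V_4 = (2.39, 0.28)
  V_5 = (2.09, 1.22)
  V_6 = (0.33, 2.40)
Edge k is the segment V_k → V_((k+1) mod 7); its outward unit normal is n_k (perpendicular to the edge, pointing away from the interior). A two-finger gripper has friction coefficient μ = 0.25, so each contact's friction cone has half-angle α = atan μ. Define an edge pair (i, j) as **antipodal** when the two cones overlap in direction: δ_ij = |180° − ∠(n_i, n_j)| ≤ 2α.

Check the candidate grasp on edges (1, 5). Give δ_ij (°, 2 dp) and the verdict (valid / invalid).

δ = 14.67°, valid

α = atan 0.25 = 14.04°;  2α = 28.07°
edge 1: e_1 = (+1.30, -1.47);  n_1 = (-0.7491, -0.6625)
edge 5: e_5 = (-1.76, +1.18);  n_5 = (+0.5569, +0.8306)
∠(n_1, n_5) = 165.33°
δ = |180° − 165.33°| = 14.67°
14.67° ≤ 2α = 28.07°  →  valid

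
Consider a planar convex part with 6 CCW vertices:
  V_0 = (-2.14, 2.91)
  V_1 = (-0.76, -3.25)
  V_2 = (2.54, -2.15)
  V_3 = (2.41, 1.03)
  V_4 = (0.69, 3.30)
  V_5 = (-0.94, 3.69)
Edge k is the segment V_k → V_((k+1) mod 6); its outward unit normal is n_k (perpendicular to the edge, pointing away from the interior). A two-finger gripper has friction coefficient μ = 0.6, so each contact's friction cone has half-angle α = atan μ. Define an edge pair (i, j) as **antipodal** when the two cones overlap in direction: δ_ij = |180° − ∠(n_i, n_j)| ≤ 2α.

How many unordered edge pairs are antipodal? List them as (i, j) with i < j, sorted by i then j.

α = atan 0.6 = 30.96°;  2α = 61.93°
n_0 = (-0.9758, -0.2186)
n_1 = (+0.3162, -0.9487)
n_2 = (+0.9992, +0.0408)
n_3 = (+0.7970, +0.6039)
n_4 = (+0.2327, +0.9725)
n_5 = (-0.5450, +0.8384)
  (0,1): δ = 84.19°  ·
  (0,2): δ = 10.29°  ✓
  (0,3): δ = 24.52°  ✓
  (0,4): δ = 63.92°  ·
  (0,5): δ = 110.40°  ·
  (1,2): δ = 106.09°  ·
  (1,3): δ = 71.28°  ·
  (1,4): δ = 31.89°  ✓
  (1,5): δ = 14.59°  ✓
  (2,3): δ = 145.19°  ·
  (2,4): δ = 105.80°  ·
  (2,5): δ = 59.32°  ✓
  (3,4): δ = 140.61°  ·
  (3,5): δ = 94.13°  ·
  (4,5): δ = 133.52°  ·
antipodal pairs: 5

count = 5; pairs: (0,2), (0,3), (1,4), (1,5), (2,5)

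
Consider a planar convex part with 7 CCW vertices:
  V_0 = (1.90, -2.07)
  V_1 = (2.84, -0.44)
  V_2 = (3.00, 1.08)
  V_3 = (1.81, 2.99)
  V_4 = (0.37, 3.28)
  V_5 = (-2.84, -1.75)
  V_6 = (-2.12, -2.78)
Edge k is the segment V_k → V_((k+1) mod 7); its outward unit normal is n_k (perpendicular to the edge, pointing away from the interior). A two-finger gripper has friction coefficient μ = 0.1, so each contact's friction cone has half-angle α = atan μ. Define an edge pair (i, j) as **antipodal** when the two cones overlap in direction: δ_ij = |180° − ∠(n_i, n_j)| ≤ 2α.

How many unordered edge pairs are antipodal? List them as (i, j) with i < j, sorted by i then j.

α = atan 0.1 = 5.71°;  2α = 11.42°
n_0 = (+0.8663, -0.4996)
n_1 = (+0.9945, -0.1047)
n_2 = (+0.8487, +0.5288)
n_3 = (+0.1974, +0.9803)
n_4 = (-0.8430, +0.5380)
n_5 = (-0.8196, -0.5729)
n_6 = (+0.1739, -0.9848)
  (0,1): δ = 156.04°  ·
  (0,2): δ = 118.10°  ·
  (0,3): δ = 71.41°  ·
  (0,4): δ = 2.57°  ✓
  (0,5): δ = 64.93°  ·
  (0,6): δ = 129.99°  ·
  (1,2): δ = 142.07°  ·
  (1,3): δ = 95.38°  ·
  (1,4): δ = 26.54°  ·
  (1,5): δ = 40.96°  ·
  (1,6): δ = 106.03°  ·
  (2,3): δ = 133.31°  ·
  (2,4): δ = 64.47°  ·
  (2,5): δ = 3.03°  ✓
  (2,6): δ = 68.09°  ·
  (3,4): δ = 111.16°  ·
  (3,5): δ = 43.66°  ·
  (3,6): δ = 21.40°  ·
  (4,5): δ = 112.50°  ·
  (4,6): δ = 47.44°  ·
  (5,6): δ = 114.94°  ·
antipodal pairs: 2

count = 2; pairs: (0,4), (2,5)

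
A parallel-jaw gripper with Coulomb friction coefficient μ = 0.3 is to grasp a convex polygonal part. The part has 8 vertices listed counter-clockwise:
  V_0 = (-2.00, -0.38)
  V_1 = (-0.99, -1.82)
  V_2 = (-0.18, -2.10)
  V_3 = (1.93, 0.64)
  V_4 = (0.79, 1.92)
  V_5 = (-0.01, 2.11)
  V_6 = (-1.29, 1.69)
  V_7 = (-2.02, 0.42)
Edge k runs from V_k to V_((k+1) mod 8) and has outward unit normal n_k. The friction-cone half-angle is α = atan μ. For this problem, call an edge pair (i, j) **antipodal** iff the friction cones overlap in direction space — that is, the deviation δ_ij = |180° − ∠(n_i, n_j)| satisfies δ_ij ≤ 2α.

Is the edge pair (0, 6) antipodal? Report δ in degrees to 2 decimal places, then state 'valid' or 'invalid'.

α = atan 0.3 = 16.70°;  2α = 33.40°
edge 0: e_0 = (+1.01, -1.44);  n_0 = (-0.8187, -0.5742)
edge 6: e_6 = (-0.73, -1.27);  n_6 = (-0.8670, +0.4983)
∠(n_0, n_6) = 64.94°
δ = |180° − 64.94°| = 115.06°
115.06° > 2α = 33.40°  →  invalid

δ = 115.06°, invalid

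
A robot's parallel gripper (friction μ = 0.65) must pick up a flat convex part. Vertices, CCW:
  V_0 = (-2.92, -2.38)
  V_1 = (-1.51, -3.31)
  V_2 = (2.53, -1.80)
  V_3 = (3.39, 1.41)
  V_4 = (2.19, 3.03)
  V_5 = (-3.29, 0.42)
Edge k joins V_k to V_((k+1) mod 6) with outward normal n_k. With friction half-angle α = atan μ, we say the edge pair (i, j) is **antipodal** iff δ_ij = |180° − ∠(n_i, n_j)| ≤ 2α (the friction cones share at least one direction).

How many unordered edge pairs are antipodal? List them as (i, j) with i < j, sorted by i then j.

count = 6; pairs: (0,3), (0,4), (1,4), (2,4), (2,5), (3,5)

α = atan 0.65 = 33.02°;  2α = 66.05°
n_0 = (-0.5506, -0.8348)
n_1 = (+0.3501, -0.9367)
n_2 = (+0.9659, -0.2588)
n_3 = (+0.8036, +0.5952)
n_4 = (-0.4300, +0.9028)
n_5 = (-0.9914, -0.1310)
  (0,1): δ = 126.10°  ·
  (0,2): δ = 71.59°  ·
  (0,3): δ = 20.06°  ✓
  (0,4): δ = 58.88°  ✓
  (0,5): δ = 130.94°  ·
  (1,2): δ = 125.49°  ·
  (1,3): δ = 73.96°  ·
  (1,4): δ = 4.97°  ✓
  (1,5): δ = 77.03°  ·
  (2,3): δ = 128.47°  ·
  (2,4): δ = 49.53°  ✓
  (2,5): δ = 22.53°  ✓
  (3,4): δ = 101.06°  ·
  (3,5): δ = 29.00°  ✓
  (4,5): δ = 107.94°  ·
antipodal pairs: 6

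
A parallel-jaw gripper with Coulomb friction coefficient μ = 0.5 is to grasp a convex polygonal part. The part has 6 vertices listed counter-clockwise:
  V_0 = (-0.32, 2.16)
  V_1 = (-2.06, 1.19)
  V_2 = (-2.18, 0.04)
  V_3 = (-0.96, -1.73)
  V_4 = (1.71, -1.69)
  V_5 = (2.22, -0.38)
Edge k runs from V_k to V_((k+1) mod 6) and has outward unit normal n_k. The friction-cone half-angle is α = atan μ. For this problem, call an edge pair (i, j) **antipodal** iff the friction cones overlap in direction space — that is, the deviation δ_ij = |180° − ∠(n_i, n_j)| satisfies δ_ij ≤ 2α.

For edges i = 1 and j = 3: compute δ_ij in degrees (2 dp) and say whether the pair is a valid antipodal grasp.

δ = 83.18°, invalid

α = atan 0.5 = 26.57°;  2α = 53.13°
edge 1: e_1 = (-0.12, -1.15);  n_1 = (-0.9946, +0.1038)
edge 3: e_3 = (+2.67, +0.04);  n_3 = (+0.0150, -0.9999)
∠(n_1, n_3) = 96.82°
δ = |180° − 96.82°| = 83.18°
83.18° > 2α = 53.13°  →  invalid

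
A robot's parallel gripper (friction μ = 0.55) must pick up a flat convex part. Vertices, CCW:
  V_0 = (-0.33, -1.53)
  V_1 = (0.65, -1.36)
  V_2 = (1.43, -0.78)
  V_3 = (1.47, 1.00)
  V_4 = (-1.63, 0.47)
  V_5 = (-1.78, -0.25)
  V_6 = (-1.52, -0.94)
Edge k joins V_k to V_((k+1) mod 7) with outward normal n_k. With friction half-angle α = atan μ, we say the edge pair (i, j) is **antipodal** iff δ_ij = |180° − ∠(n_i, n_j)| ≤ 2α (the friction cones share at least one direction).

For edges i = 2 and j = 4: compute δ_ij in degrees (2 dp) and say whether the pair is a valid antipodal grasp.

δ = 10.48°, valid

α = atan 0.55 = 28.81°;  2α = 57.62°
edge 2: e_2 = (+0.04, +1.78);  n_2 = (+0.9997, -0.0225)
edge 4: e_4 = (-0.15, -0.72);  n_4 = (-0.9790, +0.2040)
∠(n_2, n_4) = 169.52°
δ = |180° − 169.52°| = 10.48°
10.48° ≤ 2α = 57.62°  →  valid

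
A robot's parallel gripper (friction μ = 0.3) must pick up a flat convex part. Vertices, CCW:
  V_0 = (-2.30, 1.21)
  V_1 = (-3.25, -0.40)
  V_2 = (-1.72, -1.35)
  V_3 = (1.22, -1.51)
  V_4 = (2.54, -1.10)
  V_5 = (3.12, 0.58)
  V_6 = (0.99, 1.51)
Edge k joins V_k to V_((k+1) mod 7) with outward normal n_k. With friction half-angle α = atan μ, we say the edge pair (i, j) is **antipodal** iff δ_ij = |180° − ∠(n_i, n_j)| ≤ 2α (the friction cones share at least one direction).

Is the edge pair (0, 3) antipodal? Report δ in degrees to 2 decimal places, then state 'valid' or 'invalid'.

δ = 42.20°, invalid

α = atan 0.3 = 16.70°;  2α = 33.40°
edge 0: e_0 = (-0.95, -1.61);  n_0 = (-0.8612, +0.5082)
edge 3: e_3 = (+1.32, +0.41);  n_3 = (+0.2966, -0.9550)
∠(n_0, n_3) = 137.80°
δ = |180° − 137.80°| = 42.20°
42.20° > 2α = 33.40°  →  invalid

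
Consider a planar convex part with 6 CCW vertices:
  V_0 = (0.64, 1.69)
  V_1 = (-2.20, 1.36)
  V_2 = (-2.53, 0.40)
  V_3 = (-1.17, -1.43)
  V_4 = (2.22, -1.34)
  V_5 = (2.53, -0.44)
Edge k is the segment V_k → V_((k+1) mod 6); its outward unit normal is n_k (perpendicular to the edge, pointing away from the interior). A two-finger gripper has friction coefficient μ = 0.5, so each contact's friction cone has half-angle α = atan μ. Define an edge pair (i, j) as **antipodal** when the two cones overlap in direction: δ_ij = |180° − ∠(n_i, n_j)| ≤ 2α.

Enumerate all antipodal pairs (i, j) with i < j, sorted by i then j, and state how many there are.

α = atan 0.5 = 26.57°;  2α = 53.13°
n_0 = (-0.1154, +0.9933)
n_1 = (-0.9457, +0.3251)
n_2 = (-0.8026, -0.5965)
n_3 = (+0.0265, -0.9996)
n_4 = (+0.9455, -0.3257)
n_5 = (+0.7480, +0.6637)
  (0,1): δ = 115.60°  ·
  (0,2): δ = 60.01°  ·
  (0,3): δ = 5.11°  ✓
  (0,4): δ = 64.37°  ·
  (0,5): δ = 124.96°  ·
  (1,2): δ = 124.41°  ·
  (1,3): δ = 69.51°  ·
  (1,4): δ = 0.04°  ✓
  (1,5): δ = 60.55°  ·
  (2,3): δ = 125.10°  ·
  (2,4): δ = 55.62°  ·
  (2,5): δ = 4.96°  ✓
  (3,4): δ = 110.53°  ·
  (3,5): δ = 49.94°  ✓
  (4,5): δ = 119.41°  ·
antipodal pairs: 4

count = 4; pairs: (0,3), (1,4), (2,5), (3,5)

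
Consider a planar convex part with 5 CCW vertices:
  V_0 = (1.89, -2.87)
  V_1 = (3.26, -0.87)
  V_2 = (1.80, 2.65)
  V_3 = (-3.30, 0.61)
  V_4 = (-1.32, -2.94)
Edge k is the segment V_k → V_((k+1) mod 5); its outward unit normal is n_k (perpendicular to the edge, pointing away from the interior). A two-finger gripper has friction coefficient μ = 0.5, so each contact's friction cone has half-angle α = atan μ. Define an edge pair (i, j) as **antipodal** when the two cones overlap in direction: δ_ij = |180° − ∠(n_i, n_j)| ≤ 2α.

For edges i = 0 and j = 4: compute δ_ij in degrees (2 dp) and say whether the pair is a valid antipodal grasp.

δ = 125.66°, invalid

α = atan 0.5 = 26.57°;  2α = 53.13°
edge 0: e_0 = (+1.37, +2.00);  n_0 = (+0.8250, -0.5651)
edge 4: e_4 = (+3.21, +0.07);  n_4 = (+0.0218, -0.9998)
∠(n_0, n_4) = 54.34°
δ = |180° − 54.34°| = 125.66°
125.66° > 2α = 53.13°  →  invalid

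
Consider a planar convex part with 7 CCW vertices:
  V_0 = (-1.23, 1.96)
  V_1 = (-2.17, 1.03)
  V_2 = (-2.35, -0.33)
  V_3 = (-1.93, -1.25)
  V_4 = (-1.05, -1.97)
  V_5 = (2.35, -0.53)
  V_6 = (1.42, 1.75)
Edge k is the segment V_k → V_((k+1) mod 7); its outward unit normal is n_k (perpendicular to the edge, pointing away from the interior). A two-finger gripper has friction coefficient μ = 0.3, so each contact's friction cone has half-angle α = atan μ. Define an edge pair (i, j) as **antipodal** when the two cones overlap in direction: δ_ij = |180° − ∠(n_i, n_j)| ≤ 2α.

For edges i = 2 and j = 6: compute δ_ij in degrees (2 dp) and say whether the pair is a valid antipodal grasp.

δ = 60.93°, invalid

α = atan 0.3 = 16.70°;  2α = 33.40°
edge 2: e_2 = (+0.42, -0.92);  n_2 = (-0.9097, -0.4153)
edge 6: e_6 = (-2.65, +0.21);  n_6 = (+0.0790, +0.9969)
∠(n_2, n_6) = 119.07°
δ = |180° − 119.07°| = 60.93°
60.93° > 2α = 33.40°  →  invalid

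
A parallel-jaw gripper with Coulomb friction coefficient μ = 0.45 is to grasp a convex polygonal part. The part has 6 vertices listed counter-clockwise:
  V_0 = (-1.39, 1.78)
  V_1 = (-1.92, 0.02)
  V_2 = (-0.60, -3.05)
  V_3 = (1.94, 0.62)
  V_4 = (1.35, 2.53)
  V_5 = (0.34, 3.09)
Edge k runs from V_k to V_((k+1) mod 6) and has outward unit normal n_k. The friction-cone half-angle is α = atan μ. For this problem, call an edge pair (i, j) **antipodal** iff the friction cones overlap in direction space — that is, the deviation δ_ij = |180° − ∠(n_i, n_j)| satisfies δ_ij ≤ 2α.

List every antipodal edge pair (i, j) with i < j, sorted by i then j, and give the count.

count = 5; pairs: (0,2), (0,3), (1,3), (1,4), (2,5)

α = atan 0.45 = 24.23°;  2α = 48.46°
n_0 = (-0.9575, +0.2883)
n_1 = (-0.9187, -0.3950)
n_2 = (+0.8223, -0.5691)
n_3 = (+0.9555, +0.2951)
n_4 = (+0.4849, +0.8746)
n_5 = (-0.6037, +0.7972)
  (0,1): δ = 139.97°  ·
  (0,2): δ = 17.93°  ✓
  (0,3): δ = 33.92°  ✓
  (0,4): δ = 77.75°  ·
  (0,5): δ = 143.89°  ·
  (1,2): δ = 57.95°  ·
  (1,3): δ = 6.10°  ✓
  (1,4): δ = 37.73°  ✓
  (1,5): δ = 103.87°  ·
  (2,3): δ = 128.15°  ·
  (2,4): δ = 84.32°  ·
  (2,5): δ = 18.18°  ✓
  (3,4): δ = 136.17°  ·
  (3,5): δ = 70.03°  ·
  (4,5): δ = 113.86°  ·
antipodal pairs: 5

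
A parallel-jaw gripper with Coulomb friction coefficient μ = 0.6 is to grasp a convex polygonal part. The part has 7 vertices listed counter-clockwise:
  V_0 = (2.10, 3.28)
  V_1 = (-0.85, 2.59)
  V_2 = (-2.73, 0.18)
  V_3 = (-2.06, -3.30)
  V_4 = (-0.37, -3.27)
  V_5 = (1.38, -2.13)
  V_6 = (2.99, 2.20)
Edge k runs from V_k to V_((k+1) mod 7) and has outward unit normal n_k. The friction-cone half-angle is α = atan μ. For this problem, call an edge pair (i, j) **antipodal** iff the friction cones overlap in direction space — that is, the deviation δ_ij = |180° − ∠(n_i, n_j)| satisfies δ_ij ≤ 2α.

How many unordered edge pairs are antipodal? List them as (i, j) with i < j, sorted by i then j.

count = 9; pairs: (0,3), (0,4), (0,5), (1,3), (1,4), (1,5), (2,5), (2,6), (3,6)

α = atan 0.6 = 30.96°;  2α = 61.93°
n_0 = (-0.2278, +0.9737)
n_1 = (-0.7885, +0.6151)
n_2 = (-0.9820, -0.1891)
n_3 = (+0.0177, -0.9998)
n_4 = (+0.5458, -0.8379)
n_5 = (+0.9373, -0.3485)
n_6 = (+0.7717, +0.6360)
  (0,1): δ = 141.12°  ·
  (0,2): δ = 92.27°  ·
  (0,3): δ = 12.15°  ✓
  (0,4): δ = 19.92°  ✓
  (0,5): δ = 56.44°  ✓
  (0,6): δ = 116.33°  ·
  (1,2): δ = 131.15°  ·
  (1,3): δ = 51.03°  ✓
  (1,4): δ = 18.96°  ✓
  (1,5): δ = 17.56°  ✓
  (1,6): δ = 77.45°  ·
  (2,3): δ = 99.88°  ·
  (2,4): δ = 67.82°  ·
  (2,5): δ = 31.29°  ✓
  (2,6): δ = 28.59°  ✓
  (3,4): δ = 147.94°  ·
  (3,5): δ = 111.41°  ·
  (3,6): δ = 51.53°  ✓
  (4,5): δ = 143.48°  ·
  (4,6): δ = 83.59°  ·
  (5,6): δ = 120.11°  ·
antipodal pairs: 9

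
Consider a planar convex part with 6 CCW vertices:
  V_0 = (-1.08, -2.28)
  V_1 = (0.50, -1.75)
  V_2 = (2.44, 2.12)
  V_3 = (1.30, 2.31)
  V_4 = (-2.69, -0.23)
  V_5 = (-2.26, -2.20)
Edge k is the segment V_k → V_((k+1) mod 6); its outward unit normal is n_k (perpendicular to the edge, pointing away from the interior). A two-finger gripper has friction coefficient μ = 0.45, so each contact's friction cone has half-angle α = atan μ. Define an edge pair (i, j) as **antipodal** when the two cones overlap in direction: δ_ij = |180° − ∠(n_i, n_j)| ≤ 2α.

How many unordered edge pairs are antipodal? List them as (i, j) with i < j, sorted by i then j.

count = 6; pairs: (0,2), (0,3), (1,3), (1,4), (2,5), (3,5)

α = atan 0.45 = 24.23°;  2α = 48.46°
n_0 = (+0.3180, -0.9481)
n_1 = (+0.8940, -0.4481)
n_2 = (+0.1644, +0.9864)
n_3 = (-0.5370, +0.8436)
n_4 = (-0.9770, -0.2133)
n_5 = (-0.0676, -0.9977)
  (0,1): δ = 135.17°  ·
  (0,2): δ = 28.01°  ✓
  (0,3): δ = 13.94°  ✓
  (0,4): δ = 83.77°  ·
  (0,5): δ = 157.58°  ·
  (1,2): δ = 72.84°  ·
  (1,3): δ = 30.90°  ✓
  (1,4): δ = 38.94°  ✓
  (1,5): δ = 112.75°  ·
  (2,3): δ = 138.06°  ·
  (2,4): δ = 68.22°  ·
  (2,5): δ = 5.58°  ✓
  (3,4): δ = 110.17°  ·
  (3,5): δ = 36.36°  ✓
  (4,5): δ = 106.19°  ·
antipodal pairs: 6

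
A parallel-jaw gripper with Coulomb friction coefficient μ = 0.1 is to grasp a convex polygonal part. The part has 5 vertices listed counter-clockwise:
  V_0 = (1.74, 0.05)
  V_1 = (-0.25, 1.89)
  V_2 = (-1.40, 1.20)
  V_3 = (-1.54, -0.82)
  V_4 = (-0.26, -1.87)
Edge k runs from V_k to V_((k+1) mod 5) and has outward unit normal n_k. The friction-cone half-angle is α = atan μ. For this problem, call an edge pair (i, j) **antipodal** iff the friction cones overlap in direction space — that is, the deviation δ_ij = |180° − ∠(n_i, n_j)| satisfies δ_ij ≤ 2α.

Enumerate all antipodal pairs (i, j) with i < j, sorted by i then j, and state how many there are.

count = 1; pairs: (0,3)

α = atan 0.1 = 5.71°;  2α = 11.42°
n_0 = (+0.6789, +0.7342)
n_1 = (-0.5145, +0.8575)
n_2 = (-0.9976, +0.0691)
n_3 = (-0.6342, -0.7731)
n_4 = (+0.6925, -0.7214)
  (0,1): δ = 106.28°  ·
  (0,2): δ = 51.21°  ·
  (0,3): δ = 3.39°  ✓
  (0,4): δ = 86.59°  ·
  (1,2): δ = 124.93°  ·
  (1,3): δ = 70.33°  ·
  (1,4): δ = 12.87°  ·
  (2,3): δ = 125.40°  ·
  (2,4): δ = 42.20°  ·
  (3,4): δ = 96.81°  ·
antipodal pairs: 1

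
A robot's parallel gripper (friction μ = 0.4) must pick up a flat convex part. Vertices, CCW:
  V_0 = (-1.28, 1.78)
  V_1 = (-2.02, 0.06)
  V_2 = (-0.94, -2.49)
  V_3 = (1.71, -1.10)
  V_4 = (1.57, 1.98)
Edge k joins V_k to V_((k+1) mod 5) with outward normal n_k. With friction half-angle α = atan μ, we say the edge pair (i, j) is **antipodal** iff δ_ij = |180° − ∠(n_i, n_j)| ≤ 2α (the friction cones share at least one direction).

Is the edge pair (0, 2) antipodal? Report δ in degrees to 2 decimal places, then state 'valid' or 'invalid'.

α = atan 0.4 = 21.80°;  2α = 43.60°
edge 0: e_0 = (-0.74, -1.72);  n_0 = (-0.9186, +0.3952)
edge 2: e_2 = (+2.65, +1.39);  n_2 = (+0.4645, -0.8856)
∠(n_0, n_2) = 140.96°
δ = |180° − 140.96°| = 39.04°
39.04° ≤ 2α = 43.60°  →  valid

δ = 39.04°, valid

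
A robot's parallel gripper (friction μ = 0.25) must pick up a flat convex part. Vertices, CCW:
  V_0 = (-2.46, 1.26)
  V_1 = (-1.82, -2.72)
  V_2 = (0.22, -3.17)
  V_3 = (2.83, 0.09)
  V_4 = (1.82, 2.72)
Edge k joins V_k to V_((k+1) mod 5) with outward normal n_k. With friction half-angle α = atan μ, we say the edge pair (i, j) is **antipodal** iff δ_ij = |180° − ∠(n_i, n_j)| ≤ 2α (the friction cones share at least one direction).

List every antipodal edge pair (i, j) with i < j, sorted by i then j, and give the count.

count = 1; pairs: (0,3)

α = atan 0.25 = 14.04°;  2α = 28.07°
n_0 = (-0.9873, -0.1588)
n_1 = (-0.2154, -0.9765)
n_2 = (+0.7806, -0.6250)
n_3 = (+0.9335, +0.3585)
n_4 = (-0.3229, +0.9464)
  (0,1): δ = 111.57°  ·
  (0,2): δ = 47.82°  ·
  (0,3): δ = 11.87°  ✓
  (0,4): δ = 99.70°  ·
  (1,2): δ = 116.24°  ·
  (1,3): δ = 56.55°  ·
  (1,4): δ = 31.28°  ·
  (2,3): δ = 120.31°  ·
  (2,4): δ = 32.48°  ·
  (3,4): δ = 92.17°  ·
antipodal pairs: 1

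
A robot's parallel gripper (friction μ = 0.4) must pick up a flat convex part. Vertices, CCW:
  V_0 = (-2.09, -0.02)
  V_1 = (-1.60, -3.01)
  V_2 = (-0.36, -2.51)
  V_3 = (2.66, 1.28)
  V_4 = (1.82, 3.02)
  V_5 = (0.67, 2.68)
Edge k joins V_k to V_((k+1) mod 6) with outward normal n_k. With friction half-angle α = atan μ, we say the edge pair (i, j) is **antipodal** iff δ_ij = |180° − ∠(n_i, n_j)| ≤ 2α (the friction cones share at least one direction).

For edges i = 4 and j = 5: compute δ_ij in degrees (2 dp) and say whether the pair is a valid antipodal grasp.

α = atan 0.4 = 21.80°;  2α = 43.60°
edge 4: e_4 = (-1.15, -0.34);  n_4 = (-0.2835, +0.9590)
edge 5: e_5 = (-2.76, -2.70);  n_5 = (-0.6993, +0.7148)
∠(n_4, n_5) = 27.90°
δ = |180° − 27.90°| = 152.10°
152.10° > 2α = 43.60°  →  invalid

δ = 152.10°, invalid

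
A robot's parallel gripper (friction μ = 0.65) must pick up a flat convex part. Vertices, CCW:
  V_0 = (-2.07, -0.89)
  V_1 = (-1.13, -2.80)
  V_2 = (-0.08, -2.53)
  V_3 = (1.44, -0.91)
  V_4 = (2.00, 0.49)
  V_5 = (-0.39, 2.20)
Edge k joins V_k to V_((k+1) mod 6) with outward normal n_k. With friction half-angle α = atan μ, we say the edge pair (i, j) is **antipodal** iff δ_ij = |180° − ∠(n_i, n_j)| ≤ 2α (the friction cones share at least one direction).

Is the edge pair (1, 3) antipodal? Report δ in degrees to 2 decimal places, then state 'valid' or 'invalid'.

δ = 126.22°, invalid

α = atan 0.65 = 33.02°;  2α = 66.05°
edge 1: e_1 = (+1.05, +0.27);  n_1 = (+0.2490, -0.9685)
edge 3: e_3 = (+0.56, +1.40);  n_3 = (+0.9285, -0.3714)
∠(n_1, n_3) = 53.78°
δ = |180° − 53.78°| = 126.22°
126.22° > 2α = 66.05°  →  invalid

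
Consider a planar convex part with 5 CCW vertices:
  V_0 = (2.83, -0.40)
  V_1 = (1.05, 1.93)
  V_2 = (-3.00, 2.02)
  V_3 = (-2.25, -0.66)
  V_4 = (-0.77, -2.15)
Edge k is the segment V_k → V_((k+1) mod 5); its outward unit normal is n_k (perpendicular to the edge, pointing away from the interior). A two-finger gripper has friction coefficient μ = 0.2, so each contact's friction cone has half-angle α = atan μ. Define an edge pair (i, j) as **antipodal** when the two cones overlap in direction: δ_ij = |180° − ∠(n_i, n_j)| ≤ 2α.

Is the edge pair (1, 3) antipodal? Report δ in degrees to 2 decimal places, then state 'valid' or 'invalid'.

α = atan 0.2 = 11.31°;  2α = 22.62°
edge 1: e_1 = (-4.05, +0.09);  n_1 = (+0.0222, +0.9998)
edge 3: e_3 = (+1.48, -1.49);  n_3 = (-0.7095, -0.7047)
∠(n_1, n_3) = 136.08°
δ = |180° − 136.08°| = 43.92°
43.92° > 2α = 22.62°  →  invalid

δ = 43.92°, invalid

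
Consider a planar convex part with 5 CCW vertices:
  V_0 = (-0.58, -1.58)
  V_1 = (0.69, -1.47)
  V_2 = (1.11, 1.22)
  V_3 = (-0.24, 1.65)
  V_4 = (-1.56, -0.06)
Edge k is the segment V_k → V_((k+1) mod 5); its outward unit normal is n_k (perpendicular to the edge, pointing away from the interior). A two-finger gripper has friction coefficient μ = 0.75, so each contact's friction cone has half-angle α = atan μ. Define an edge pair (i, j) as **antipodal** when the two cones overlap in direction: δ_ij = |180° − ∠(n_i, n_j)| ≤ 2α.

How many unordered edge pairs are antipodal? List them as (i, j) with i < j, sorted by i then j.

α = atan 0.75 = 36.87°;  2α = 73.74°
n_0 = (+0.0863, -0.9963)
n_1 = (+0.9880, -0.1543)
n_2 = (+0.3035, +0.9528)
n_3 = (-0.7916, +0.6111)
n_4 = (-0.8405, -0.5419)
  (0,1): δ = 103.82°  ·
  (0,2): δ = 22.62°  ✓
  (0,3): δ = 47.38°  ✓
  (0,4): δ = 117.86°  ·
  (1,2): δ = 98.79°  ·
  (1,3): δ = 28.79°  ✓
  (1,4): δ = 41.69°  ✓
  (2,3): δ = 110.00°  ·
  (2,4): δ = 39.52°  ✓
  (3,4): δ = 109.52°  ·
antipodal pairs: 5

count = 5; pairs: (0,2), (0,3), (1,3), (1,4), (2,4)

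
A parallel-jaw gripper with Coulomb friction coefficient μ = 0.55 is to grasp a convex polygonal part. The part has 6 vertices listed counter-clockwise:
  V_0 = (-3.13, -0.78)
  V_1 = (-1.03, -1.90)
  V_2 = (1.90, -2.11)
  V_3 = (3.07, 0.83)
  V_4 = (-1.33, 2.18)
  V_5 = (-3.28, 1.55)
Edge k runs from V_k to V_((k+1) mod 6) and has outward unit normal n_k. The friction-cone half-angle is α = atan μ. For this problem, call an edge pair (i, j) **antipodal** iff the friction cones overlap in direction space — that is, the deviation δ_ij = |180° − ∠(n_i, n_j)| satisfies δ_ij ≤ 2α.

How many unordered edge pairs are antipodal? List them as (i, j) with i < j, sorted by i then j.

count = 6; pairs: (0,3), (0,4), (1,3), (1,4), (2,4), (2,5)

α = atan 0.55 = 28.81°;  2α = 57.62°
n_0 = (-0.4706, -0.8824)
n_1 = (-0.0715, -0.9974)
n_2 = (+0.9291, -0.3698)
n_3 = (+0.2933, +0.9560)
n_4 = (-0.3074, +0.9516)
n_5 = (-0.9979, -0.0642)
  (0,1): δ = 156.03°  ·
  (0,2): δ = 83.63°  ·
  (0,3): δ = 11.02°  ✓
  (0,4): δ = 45.98°  ✓
  (0,5): δ = 121.76°  ·
  (1,2): δ = 107.60°  ·
  (1,3): δ = 12.96°  ✓
  (1,4): δ = 22.00°  ✓
  (1,5): δ = 97.78°  ·
  (2,3): δ = 85.36°  ·
  (2,4): δ = 50.40°  ✓
  (2,5): δ = 25.38°  ✓
  (3,4): δ = 145.04°  ·
  (3,5): δ = 69.26°  ·
  (4,5): δ = 104.22°  ·
antipodal pairs: 6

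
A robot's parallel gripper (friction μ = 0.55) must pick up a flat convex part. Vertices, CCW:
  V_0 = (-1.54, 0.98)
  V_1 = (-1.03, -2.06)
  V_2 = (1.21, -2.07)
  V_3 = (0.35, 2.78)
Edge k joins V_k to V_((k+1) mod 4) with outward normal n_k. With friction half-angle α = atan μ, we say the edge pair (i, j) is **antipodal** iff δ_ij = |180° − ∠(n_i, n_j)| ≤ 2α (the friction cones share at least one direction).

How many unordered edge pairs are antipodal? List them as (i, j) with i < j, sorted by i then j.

count = 3; pairs: (0,2), (1,3), (2,3)

α = atan 0.55 = 28.81°;  2α = 57.62°
n_0 = (-0.9862, -0.1655)
n_1 = (-0.0045, -1.0000)
n_2 = (+0.9846, +0.1746)
n_3 = (-0.6897, +0.7241)
  (0,1): δ = 99.78°  ·
  (0,2): δ = 0.53°  ✓
  (0,3): δ = 124.08°  ·
  (1,2): δ = 79.69°  ·
  (1,3): δ = 43.86°  ✓
  (2,3): δ = 56.45°  ✓
antipodal pairs: 3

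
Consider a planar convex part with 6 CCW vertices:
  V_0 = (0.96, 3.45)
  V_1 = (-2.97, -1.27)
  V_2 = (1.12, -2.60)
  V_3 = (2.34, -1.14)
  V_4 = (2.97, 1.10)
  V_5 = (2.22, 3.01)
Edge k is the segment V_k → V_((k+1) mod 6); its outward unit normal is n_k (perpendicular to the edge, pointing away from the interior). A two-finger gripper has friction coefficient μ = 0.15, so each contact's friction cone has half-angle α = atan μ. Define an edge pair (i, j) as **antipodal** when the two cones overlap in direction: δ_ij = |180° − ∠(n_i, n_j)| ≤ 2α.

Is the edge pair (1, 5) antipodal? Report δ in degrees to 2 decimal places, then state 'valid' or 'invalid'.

δ = 1.24°, valid

α = atan 0.15 = 8.53°;  2α = 17.06°
edge 1: e_1 = (+4.09, -1.33);  n_1 = (-0.3092, -0.9510)
edge 5: e_5 = (-1.26, +0.44);  n_5 = (+0.3297, +0.9441)
∠(n_1, n_5) = 178.76°
δ = |180° − 178.76°| = 1.24°
1.24° ≤ 2α = 17.06°  →  valid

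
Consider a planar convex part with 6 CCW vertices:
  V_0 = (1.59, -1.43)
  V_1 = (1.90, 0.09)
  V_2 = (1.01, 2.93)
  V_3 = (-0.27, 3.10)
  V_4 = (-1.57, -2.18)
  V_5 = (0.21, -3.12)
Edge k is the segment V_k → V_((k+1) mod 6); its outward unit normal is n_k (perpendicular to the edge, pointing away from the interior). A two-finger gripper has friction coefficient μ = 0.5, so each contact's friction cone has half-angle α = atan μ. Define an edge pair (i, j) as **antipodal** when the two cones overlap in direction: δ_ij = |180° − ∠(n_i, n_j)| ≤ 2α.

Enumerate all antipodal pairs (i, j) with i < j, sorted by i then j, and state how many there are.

count = 5; pairs: (0,3), (1,3), (1,4), (2,4), (3,5)

α = atan 0.5 = 26.57°;  2α = 53.13°
n_0 = (+0.9798, -0.1998)
n_1 = (+0.9542, +0.2990)
n_2 = (+0.1317, +0.9913)
n_3 = (-0.9710, +0.2391)
n_4 = (-0.4670, -0.8843)
n_5 = (+0.7746, -0.6325)
  (0,1): δ = 151.07°  ·
  (0,2): δ = 86.04°  ·
  (0,3): δ = 2.30°  ✓
  (0,4): δ = 73.69°  ·
  (0,5): δ = 152.29°  ·
  (1,2): δ = 114.97°  ·
  (1,3): δ = 31.23°  ✓
  (1,4): δ = 44.76°  ✓
  (1,5): δ = 123.37°  ·
  (2,3): δ = 96.27°  ·
  (2,4): δ = 20.27°  ✓
  (2,5): δ = 58.33°  ·
  (3,4): δ = 104.01°  ·
  (3,5): δ = 25.40°  ✓
  (4,5): δ = 101.40°  ·
antipodal pairs: 5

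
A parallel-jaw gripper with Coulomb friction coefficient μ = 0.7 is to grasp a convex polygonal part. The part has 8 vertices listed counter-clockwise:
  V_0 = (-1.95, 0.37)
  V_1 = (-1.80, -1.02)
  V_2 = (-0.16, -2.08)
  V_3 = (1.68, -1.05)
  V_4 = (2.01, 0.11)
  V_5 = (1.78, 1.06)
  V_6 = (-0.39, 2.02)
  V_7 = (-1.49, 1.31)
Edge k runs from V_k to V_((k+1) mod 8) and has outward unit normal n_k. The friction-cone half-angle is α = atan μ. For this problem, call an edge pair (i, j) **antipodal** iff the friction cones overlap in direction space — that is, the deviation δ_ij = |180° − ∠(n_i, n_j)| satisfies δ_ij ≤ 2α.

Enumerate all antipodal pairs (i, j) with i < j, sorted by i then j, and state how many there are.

count = 13; pairs: (0,2), (0,3), (0,4), (0,5), (1,4), (1,5), (1,6), (2,5), (2,6), (2,7), (3,6), (3,7), (4,7)

α = atan 0.7 = 34.99°;  2α = 69.98°
n_0 = (-0.9942, -0.1073)
n_1 = (-0.5428, -0.8398)
n_2 = (+0.4885, -0.8726)
n_3 = (+0.9618, -0.2736)
n_4 = (+0.9719, +0.2353)
n_5 = (+0.4046, +0.9145)
n_6 = (-0.5423, +0.8402)
n_7 = (-0.8982, +0.4396)
  (0,1): δ = 129.04°  ·
  (0,2): δ = 66.92°  ✓
  (0,3): δ = 22.04°  ✓
  (0,4): δ = 7.45°  ✓
  (0,5): δ = 59.98°  ✓
  (0,6): δ = 116.68°  ·
  (0,7): δ = 147.77°  ·
  (1,2): δ = 117.88°  ·
  (1,3): δ = 73.00°  ·
  (1,4): δ = 43.51°  ✓
  (1,5): δ = 9.01°  ✓
  (1,6): δ = 65.72°  ✓
  (1,7): δ = 96.80°  ·
  (2,3): δ = 135.12°  ·
  (2,4): δ = 105.63°  ·
  (2,5): δ = 53.10°  ✓
  (2,6): δ = 3.60°  ✓
  (2,7): δ = 34.69°  ✓
  (3,4): δ = 150.51°  ·
  (3,5): δ = 97.98°  ·
  (3,6): δ = 41.28°  ✓
  (3,7): δ = 10.20°  ✓
  (4,5): δ = 127.47°  ·
  (4,6): δ = 70.77°  ·
  (4,7): δ = 39.69°  ✓
  (5,6): δ = 123.30°  ·
  (5,7): δ = 92.21°  ·
  (6,7): δ = 148.92°  ·
antipodal pairs: 13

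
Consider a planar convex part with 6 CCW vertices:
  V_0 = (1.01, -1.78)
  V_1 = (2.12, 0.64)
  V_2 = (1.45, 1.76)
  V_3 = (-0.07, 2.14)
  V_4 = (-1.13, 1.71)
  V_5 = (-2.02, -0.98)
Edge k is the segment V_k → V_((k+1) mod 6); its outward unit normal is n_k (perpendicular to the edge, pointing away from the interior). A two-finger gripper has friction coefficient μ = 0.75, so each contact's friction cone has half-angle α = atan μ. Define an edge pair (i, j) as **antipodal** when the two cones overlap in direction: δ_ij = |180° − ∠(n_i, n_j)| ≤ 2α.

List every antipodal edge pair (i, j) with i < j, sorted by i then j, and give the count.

α = atan 0.75 = 36.87°;  2α = 73.74°
n_0 = (+0.9089, -0.4169)
n_1 = (+0.8582, +0.5134)
n_2 = (+0.2425, +0.9701)
n_3 = (-0.3759, +0.9267)
n_4 = (-0.9494, +0.3141)
n_5 = (-0.2553, -0.9669)
  (0,1): δ = 124.47°  ·
  (0,2): δ = 79.40°  ·
  (0,3): δ = 43.28°  ✓
  (0,4): δ = 6.33°  ✓
  (0,5): δ = 99.85°  ·
  (1,2): δ = 134.92°  ·
  (1,3): δ = 98.81°  ·
  (1,4): δ = 49.20°  ✓
  (1,5): δ = 44.32°  ✓
  (2,3): δ = 143.88°  ·
  (2,4): δ = 94.27°  ·
  (2,5): δ = 0.75°  ✓
  (3,4): δ = 130.39°  ·
  (3,5): δ = 36.87°  ✓
  (4,5): δ = 86.48°  ·
antipodal pairs: 6

count = 6; pairs: (0,3), (0,4), (1,4), (1,5), (2,5), (3,5)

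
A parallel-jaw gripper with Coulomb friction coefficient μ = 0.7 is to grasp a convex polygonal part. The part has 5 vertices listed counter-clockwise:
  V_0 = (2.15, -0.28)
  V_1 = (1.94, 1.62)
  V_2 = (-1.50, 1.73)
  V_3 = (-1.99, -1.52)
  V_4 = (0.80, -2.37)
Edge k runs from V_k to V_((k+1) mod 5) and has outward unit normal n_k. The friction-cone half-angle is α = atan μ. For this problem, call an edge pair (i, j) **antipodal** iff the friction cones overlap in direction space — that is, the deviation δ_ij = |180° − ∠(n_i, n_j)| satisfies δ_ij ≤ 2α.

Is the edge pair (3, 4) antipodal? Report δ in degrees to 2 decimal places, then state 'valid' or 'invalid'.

δ = 105.92°, invalid

α = atan 0.7 = 34.99°;  2α = 69.98°
edge 3: e_3 = (+2.79, -0.85);  n_3 = (-0.2914, -0.9566)
edge 4: e_4 = (+1.35, +2.09);  n_4 = (+0.8400, -0.5426)
∠(n_3, n_4) = 74.08°
δ = |180° − 74.08°| = 105.92°
105.92° > 2α = 69.98°  →  invalid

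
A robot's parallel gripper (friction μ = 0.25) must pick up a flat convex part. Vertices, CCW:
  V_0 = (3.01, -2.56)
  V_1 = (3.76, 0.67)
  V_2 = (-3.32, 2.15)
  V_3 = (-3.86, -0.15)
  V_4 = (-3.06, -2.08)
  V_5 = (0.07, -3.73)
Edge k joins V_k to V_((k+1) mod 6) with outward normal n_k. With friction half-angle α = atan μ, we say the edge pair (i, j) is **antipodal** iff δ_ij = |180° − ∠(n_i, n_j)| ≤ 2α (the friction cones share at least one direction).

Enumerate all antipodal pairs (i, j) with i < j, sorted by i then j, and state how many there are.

α = atan 0.25 = 14.04°;  2α = 28.07°
n_0 = (+0.9741, -0.2262)
n_1 = (+0.2046, +0.9788)
n_2 = (-0.9735, +0.2286)
n_3 = (-0.9238, -0.3829)
n_4 = (-0.4663, -0.8846)
n_5 = (+0.3698, -0.9291)
  (0,1): δ = 88.73°  ·
  (0,2): δ = 0.14°  ✓
  (0,3): δ = 35.59°  ·
  (0,4): δ = 75.28°  ·
  (0,5): δ = 124.77°  ·
  (1,2): δ = 91.41°  ·
  (1,3): δ = 55.68°  ·
  (1,4): δ = 15.99°  ✓
  (1,5): δ = 33.51°  ·
  (2,3): δ = 144.27°  ·
  (2,4): δ = 104.58°  ·
  (2,5): δ = 55.09°  ·
  (3,4): δ = 140.31°  ·
  (3,5): δ = 90.81°  ·
  (4,5): δ = 130.50°  ·
antipodal pairs: 2

count = 2; pairs: (0,2), (1,4)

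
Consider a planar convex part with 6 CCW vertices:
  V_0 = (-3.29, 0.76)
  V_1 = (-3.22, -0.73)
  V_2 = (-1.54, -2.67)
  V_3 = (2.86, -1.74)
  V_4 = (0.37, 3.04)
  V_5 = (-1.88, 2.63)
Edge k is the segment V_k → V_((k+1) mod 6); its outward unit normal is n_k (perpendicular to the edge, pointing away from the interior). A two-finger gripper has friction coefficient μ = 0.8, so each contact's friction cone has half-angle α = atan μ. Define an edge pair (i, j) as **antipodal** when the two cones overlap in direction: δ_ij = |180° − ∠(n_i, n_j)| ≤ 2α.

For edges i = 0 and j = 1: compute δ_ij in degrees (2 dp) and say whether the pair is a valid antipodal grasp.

δ = 141.80°, invalid

α = atan 0.8 = 38.66°;  2α = 77.32°
edge 0: e_0 = (+0.07, -1.49);  n_0 = (-0.9989, -0.0469)
edge 1: e_1 = (+1.68, -1.94);  n_1 = (-0.7559, -0.6546)
∠(n_0, n_1) = 38.20°
δ = |180° − 38.20°| = 141.80°
141.80° > 2α = 77.32°  →  invalid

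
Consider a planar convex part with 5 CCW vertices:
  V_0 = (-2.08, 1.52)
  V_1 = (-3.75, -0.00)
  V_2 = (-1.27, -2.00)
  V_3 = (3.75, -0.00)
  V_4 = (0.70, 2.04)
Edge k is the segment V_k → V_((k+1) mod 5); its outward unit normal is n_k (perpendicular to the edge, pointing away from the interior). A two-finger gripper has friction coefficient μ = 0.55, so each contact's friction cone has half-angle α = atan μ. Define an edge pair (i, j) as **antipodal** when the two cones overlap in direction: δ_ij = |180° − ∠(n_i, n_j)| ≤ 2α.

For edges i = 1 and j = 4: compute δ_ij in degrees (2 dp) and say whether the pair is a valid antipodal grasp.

α = atan 0.55 = 28.81°;  2α = 57.62°
edge 1: e_1 = (+2.48, -2.00);  n_1 = (-0.6278, -0.7784)
edge 4: e_4 = (-2.78, -0.52);  n_4 = (-0.1839, +0.9830)
∠(n_1, n_4) = 130.52°
δ = |180° − 130.52°| = 49.48°
49.48° ≤ 2α = 57.62°  →  valid

δ = 49.48°, valid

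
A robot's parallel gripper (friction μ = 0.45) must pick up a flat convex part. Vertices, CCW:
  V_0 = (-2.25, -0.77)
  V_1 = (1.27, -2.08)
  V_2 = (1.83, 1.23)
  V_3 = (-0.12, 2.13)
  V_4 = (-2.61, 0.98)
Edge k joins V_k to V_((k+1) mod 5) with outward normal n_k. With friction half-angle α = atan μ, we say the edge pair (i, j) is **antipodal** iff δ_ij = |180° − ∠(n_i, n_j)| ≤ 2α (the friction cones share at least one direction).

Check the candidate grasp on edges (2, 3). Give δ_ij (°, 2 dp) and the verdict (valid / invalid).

δ = 130.44°, invalid

α = atan 0.45 = 24.23°;  2α = 48.46°
edge 2: e_2 = (-1.95, +0.90);  n_2 = (+0.4191, +0.9080)
edge 3: e_3 = (-2.49, -1.15);  n_3 = (-0.4193, +0.9079)
∠(n_2, n_3) = 49.56°
δ = |180° − 49.56°| = 130.44°
130.44° > 2α = 48.46°  →  invalid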